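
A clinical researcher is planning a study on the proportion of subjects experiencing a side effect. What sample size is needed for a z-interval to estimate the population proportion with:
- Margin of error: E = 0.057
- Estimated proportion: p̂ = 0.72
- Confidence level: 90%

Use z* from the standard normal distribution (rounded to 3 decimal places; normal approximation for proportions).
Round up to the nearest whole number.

Using z* for proportion z-interval (normal approximation).

For 90% confidence, z* = 1.645 (from standard normal table)

Sample size formula for proportion z-interval: n = z*²p̂(1-p̂)/E²

n = 1.645² × 0.72 × 0.28 / 0.057²
  = 2.706025 × 0.2016 / 0.003249
  = 167.9085

Round up to the nearest whole number: n = 168

168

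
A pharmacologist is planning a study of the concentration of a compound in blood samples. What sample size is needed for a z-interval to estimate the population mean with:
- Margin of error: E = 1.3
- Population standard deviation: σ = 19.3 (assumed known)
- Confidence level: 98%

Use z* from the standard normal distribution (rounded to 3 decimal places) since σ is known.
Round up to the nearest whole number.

Using z* since population σ is known (z-interval formula).

For 98% confidence, z* = 2.326 (from standard normal table)

Sample size formula for z-interval: n = (z*σ/E)²

n = (2.326 × 19.3 / 1.3)²
  = (34.532154)²
  = 1192.4696

Round up to the nearest whole number: n = 1193

1193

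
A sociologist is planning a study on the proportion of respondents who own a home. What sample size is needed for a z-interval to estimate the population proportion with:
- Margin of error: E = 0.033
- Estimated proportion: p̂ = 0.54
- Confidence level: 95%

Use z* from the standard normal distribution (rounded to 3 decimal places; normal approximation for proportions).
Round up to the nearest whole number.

Using z* for proportion z-interval (normal approximation).

For 95% confidence, z* = 1.96 (from standard normal table)

Sample size formula for proportion z-interval: n = z*²p̂(1-p̂)/E²

n = 1.96² × 0.54 × 0.46 / 0.033²
  = 3.8416 × 0.2484 / 0.001089
  = 876.2658

Round up to the nearest whole number: n = 877

877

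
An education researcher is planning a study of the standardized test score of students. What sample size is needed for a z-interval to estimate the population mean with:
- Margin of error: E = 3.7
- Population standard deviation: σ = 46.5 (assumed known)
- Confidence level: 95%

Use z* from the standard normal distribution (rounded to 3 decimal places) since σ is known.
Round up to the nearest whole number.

Using z* since population σ is known (z-interval formula).

For 95% confidence, z* = 1.96 (from standard normal table)

Sample size formula for z-interval: n = (z*σ/E)²

n = (1.96 × 46.5 / 3.7)²
  = (24.632432)²
  = 606.7567

Round up to the nearest whole number: n = 607

607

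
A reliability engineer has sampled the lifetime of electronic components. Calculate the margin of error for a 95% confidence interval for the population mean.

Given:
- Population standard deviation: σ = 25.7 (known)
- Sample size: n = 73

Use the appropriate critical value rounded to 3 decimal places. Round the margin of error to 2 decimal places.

The population standard deviation σ is known, so use the z-interval margin of error formula.

For 95% confidence, z* = 1.96 (from standard normal table)

Margin of error formula for z-interval: E = z* × σ/√n

E = 1.96 × 25.7/√73
  = 1.96 × 3.007957
  = 5.8956

Rounded to 2 decimal places:

5.90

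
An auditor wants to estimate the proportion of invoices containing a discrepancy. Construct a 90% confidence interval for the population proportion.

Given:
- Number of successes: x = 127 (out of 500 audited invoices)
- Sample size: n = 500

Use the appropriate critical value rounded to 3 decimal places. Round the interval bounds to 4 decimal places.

Sample proportion: p̂ = 127/500 = 0.254000

Check conditions for normal approximation:
  np̂ = 127 ≥ 10 ✓
  n(1-p̂) = 373 ≥ 10 ✓

The sample is large enough, so use a z-interval (normal approximation) for the proportion.

For 90% confidence, z* = 1.645 (from standard normal table)

Standard error: SE = √(p̂(1-p̂)/n) = √(0.254000×0.746000/500) = 0.01946710

Margin of error: E = z* × SE = 1.645 × 0.01946710 = 0.032023

Z-interval: p̂ ± E = 0.254000 ± 0.032023 = (0.221977, 0.286023)

Rounded to 4 decimal places:

(0.2220, 0.2860)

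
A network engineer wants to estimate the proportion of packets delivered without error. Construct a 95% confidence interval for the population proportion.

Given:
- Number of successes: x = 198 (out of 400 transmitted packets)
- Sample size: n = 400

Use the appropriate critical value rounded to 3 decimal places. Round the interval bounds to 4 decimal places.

Sample proportion: p̂ = 198/400 = 0.495000

Check conditions for normal approximation:
  np̂ = 198 ≥ 10 ✓
  n(1-p̂) = 202 ≥ 10 ✓

The sample is large enough, so use a z-interval (normal approximation) for the proportion.

For 95% confidence, z* = 1.96 (from standard normal table)

Standard error: SE = √(p̂(1-p̂)/n) = √(0.495000×0.505000/400) = 0.02499875

Margin of error: E = z* × SE = 1.96 × 0.02499875 = 0.048998

Z-interval: p̂ ± E = 0.495000 ± 0.048998 = (0.446002, 0.543998)

Rounded to 4 decimal places:

(0.4460, 0.5440)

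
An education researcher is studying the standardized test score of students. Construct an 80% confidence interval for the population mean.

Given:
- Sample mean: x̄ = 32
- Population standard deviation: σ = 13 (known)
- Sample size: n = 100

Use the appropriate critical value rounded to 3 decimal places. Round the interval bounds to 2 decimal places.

The population standard deviation σ is known, so use a z-interval (standard normal critical value).

For 80% confidence, z* = 1.282 (from standard normal table)

Standard error: SE = σ/√n = 13/√100 = 1.300000

Margin of error: E = z* × SE = 1.282 × 1.300000 = 1.6666

Z-interval: x̄ ± E = 32 ± 1.6666 = (30.3334, 33.6666)

Rounded to 2 decimal places:

(30.33, 33.67)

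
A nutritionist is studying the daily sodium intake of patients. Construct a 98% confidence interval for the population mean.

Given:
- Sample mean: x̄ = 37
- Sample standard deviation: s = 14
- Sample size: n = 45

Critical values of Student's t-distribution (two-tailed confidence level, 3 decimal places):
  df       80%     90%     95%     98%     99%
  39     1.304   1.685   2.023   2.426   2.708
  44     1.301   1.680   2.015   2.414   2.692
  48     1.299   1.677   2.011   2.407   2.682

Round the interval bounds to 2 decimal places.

The population standard deviation σ is unknown (only the sample standard deviation s is given), so use a t-interval with df = n - 1 = 45 - 1 = 44.

For 98% confidence with df = 44, t* = 2.414 (from t-table)

Standard error: SE = s/√n = 14/√45 = 2.086997

Margin of error: E = t* × SE = 2.414 × 2.086997 = 5.0380

T-interval: x̄ ± E = 37 ± 5.0380 = (31.9620, 42.0380)

Rounded to 2 decimal places:

(31.96, 42.04)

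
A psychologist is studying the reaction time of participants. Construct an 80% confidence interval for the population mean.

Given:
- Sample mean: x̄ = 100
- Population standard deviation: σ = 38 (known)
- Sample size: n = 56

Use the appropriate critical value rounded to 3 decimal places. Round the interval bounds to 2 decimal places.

The population standard deviation σ is known, so use a z-interval (standard normal critical value).

For 80% confidence, z* = 1.282 (from standard normal table)

Standard error: SE = σ/√n = 38/√56 = 5.077964

Margin of error: E = z* × SE = 1.282 × 5.077964 = 6.5099

Z-interval: x̄ ± E = 100 ± 6.5099 = (93.4901, 106.5099)

Rounded to 2 decimal places:

(93.49, 106.51)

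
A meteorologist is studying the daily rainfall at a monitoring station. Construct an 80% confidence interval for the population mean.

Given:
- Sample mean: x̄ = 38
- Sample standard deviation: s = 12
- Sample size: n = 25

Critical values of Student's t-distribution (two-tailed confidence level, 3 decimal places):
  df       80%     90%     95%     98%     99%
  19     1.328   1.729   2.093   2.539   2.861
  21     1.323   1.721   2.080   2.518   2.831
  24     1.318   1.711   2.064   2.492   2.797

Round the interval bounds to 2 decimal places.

The population standard deviation σ is unknown (only the sample standard deviation s is given), so use a t-interval with df = n - 1 = 25 - 1 = 24.

For 80% confidence with df = 24, t* = 1.318 (from t-table)

Standard error: SE = s/√n = 12/√25 = 2.400000

Margin of error: E = t* × SE = 1.318 × 2.400000 = 3.1632

T-interval: x̄ ± E = 38 ± 3.1632 = (34.8368, 41.1632)

Rounded to 2 decimal places:

(34.84, 41.16)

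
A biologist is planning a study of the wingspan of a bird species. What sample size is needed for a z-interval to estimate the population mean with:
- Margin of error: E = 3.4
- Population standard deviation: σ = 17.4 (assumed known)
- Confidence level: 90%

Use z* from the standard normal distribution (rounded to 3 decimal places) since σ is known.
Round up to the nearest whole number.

Using z* since population σ is known (z-interval formula).

For 90% confidence, z* = 1.645 (from standard normal table)

Sample size formula for z-interval: n = (z*σ/E)²

n = (1.645 × 17.4 / 3.4)²
  = (8.418529)²
  = 70.8716

Round up to the nearest whole number: n = 71

71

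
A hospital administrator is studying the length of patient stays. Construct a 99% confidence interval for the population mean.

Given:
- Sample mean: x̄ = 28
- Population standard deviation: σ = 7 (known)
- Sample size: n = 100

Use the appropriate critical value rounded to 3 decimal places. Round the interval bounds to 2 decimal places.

The population standard deviation σ is known, so use a z-interval (standard normal critical value).

For 99% confidence, z* = 2.576 (from standard normal table)

Standard error: SE = σ/√n = 7/√100 = 0.700000

Margin of error: E = z* × SE = 2.576 × 0.700000 = 1.8032

Z-interval: x̄ ± E = 28 ± 1.8032 = (26.1968, 29.8032)

Rounded to 2 decimal places:

(26.20, 29.80)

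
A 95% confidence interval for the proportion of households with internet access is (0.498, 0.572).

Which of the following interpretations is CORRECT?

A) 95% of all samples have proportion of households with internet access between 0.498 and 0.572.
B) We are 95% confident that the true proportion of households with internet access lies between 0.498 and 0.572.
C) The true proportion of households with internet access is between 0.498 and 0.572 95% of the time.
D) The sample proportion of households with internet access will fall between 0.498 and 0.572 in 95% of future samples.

A confidence interval represents our confidence in the procedure, not a probability statement about the parameter.

Key concept: If we repeated this sampling process many times and computed a 95% CI each time, about 95% of those intervals would contain the true population parameter.

For this specific interval (0.498, 0.572):
- Midpoint (point estimate): 0.535
- Margin of error: 0.037

The correct interpretation is the one stating confidence that the true parameter lies in the interval — option B.

B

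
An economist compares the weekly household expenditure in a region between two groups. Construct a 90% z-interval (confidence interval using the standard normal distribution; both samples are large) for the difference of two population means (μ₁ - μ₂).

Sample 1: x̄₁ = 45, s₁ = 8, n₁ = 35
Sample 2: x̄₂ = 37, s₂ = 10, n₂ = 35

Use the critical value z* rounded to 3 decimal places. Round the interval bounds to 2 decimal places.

Both samples are large (n₁ = 35 ≥ 30, n₂ = 35 ≥ 30), so a z-interval for the difference of means applies.

Point estimate: x̄₁ - x̄₂ = 45 - 37 = 8

Standard error: SE = √(s₁²/n₁ + s₂²/n₂)
= √(8²/35 + 10²/35)
= √(1.828571 + 2.857143)
= 2.164651

For 90% confidence, z* = 1.645 (from standard normal table)
Margin of error: E = z* × SE = 1.645 × 2.164651 = 3.5609

Z-interval: (x̄₁ - x̄₂) ± E = 8 ± 3.5609 = (4.4391, 11.5609)

Rounded to 2 decimal places:

(4.44, 11.56)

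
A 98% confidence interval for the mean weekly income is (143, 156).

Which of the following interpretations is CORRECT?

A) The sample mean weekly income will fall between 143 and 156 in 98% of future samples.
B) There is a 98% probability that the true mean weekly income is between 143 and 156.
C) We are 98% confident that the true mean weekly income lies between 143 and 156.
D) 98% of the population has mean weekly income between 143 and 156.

A confidence interval represents our confidence in the procedure, not a probability statement about the parameter.

Key concept: If we repeated this sampling process many times and computed a 98% CI each time, about 98% of those intervals would contain the true population parameter.

For this specific interval (143, 156):
- Midpoint (point estimate): 149.5
- Margin of error: 6.5

The correct interpretation is the one stating confidence that the true parameter lies in the interval — option C.

C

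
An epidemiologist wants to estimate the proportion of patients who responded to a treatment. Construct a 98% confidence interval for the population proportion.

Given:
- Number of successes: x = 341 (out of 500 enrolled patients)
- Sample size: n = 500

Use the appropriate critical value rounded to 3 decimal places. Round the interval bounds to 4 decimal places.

Sample proportion: p̂ = 341/500 = 0.682000

Check conditions for normal approximation:
  np̂ = 341 ≥ 10 ✓
  n(1-p̂) = 159 ≥ 10 ✓

The sample is large enough, so use a z-interval (normal approximation) for the proportion.

For 98% confidence, z* = 2.326 (from standard normal table)

Standard error: SE = √(p̂(1-p̂)/n) = √(0.682000×0.318000/500) = 0.02082671

Margin of error: E = z* × SE = 2.326 × 0.02082671 = 0.048443

Z-interval: p̂ ± E = 0.682000 ± 0.048443 = (0.633557, 0.730443)

Rounded to 4 decimal places:

(0.6336, 0.7304)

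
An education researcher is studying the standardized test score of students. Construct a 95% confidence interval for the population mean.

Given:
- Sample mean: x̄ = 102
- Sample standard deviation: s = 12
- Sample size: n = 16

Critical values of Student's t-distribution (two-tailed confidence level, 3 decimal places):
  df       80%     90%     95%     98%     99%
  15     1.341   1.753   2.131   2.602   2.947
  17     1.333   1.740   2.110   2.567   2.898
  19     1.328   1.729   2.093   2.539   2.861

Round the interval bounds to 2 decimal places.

The population standard deviation σ is unknown (only the sample standard deviation s is given), so use a t-interval with df = n - 1 = 16 - 1 = 15.

For 95% confidence with df = 15, t* = 2.131 (from t-table)

Standard error: SE = s/√n = 12/√16 = 3.000000

Margin of error: E = t* × SE = 2.131 × 3.000000 = 6.3930

T-interval: x̄ ± E = 102 ± 6.3930 = (95.6070, 108.3930)

Rounded to 2 decimal places:

(95.61, 108.39)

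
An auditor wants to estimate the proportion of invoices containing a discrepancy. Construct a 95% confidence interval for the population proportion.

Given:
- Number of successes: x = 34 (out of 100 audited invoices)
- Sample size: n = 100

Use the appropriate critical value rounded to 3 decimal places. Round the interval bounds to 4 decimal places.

Sample proportion: p̂ = 34/100 = 0.340000

Check conditions for normal approximation:
  np̂ = 34 ≥ 10 ✓
  n(1-p̂) = 66 ≥ 10 ✓

The sample is large enough, so use a z-interval (normal approximation) for the proportion.

For 95% confidence, z* = 1.96 (from standard normal table)

Standard error: SE = √(p̂(1-p̂)/n) = √(0.340000×0.660000/100) = 0.04737088

Margin of error: E = z* × SE = 1.96 × 0.04737088 = 0.092847

Z-interval: p̂ ± E = 0.340000 ± 0.092847 = (0.247153, 0.432847)

Rounded to 4 decimal places:

(0.2472, 0.4328)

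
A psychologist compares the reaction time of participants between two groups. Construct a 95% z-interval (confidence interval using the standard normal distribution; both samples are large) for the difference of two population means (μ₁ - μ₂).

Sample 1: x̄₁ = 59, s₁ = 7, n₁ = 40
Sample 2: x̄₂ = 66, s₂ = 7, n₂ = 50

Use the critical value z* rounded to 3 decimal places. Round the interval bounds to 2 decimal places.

Both samples are large (n₁ = 40 ≥ 30, n₂ = 50 ≥ 30), so a z-interval for the difference of means applies.

Point estimate: x̄₁ - x̄₂ = 59 - 66 = -7

Standard error: SE = √(s₁²/n₁ + s₂²/n₂)
= √(7²/40 + 7²/50)
= √(1.225000 + 0.980000)
= 1.484924

For 95% confidence, z* = 1.96 (from standard normal table)
Margin of error: E = z* × SE = 1.96 × 1.484924 = 2.9105

Z-interval: (x̄₁ - x̄₂) ± E = -7 ± 2.9105 = (-9.9105, -4.0895)

Rounded to 2 decimal places:

(-9.91, -4.09)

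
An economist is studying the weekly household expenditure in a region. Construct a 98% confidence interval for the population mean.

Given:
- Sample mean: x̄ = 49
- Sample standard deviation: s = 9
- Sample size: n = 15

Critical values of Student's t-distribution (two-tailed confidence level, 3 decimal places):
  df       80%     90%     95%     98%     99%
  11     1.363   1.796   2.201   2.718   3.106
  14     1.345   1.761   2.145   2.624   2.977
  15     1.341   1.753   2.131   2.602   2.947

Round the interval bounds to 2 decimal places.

The population standard deviation σ is unknown (only the sample standard deviation s is given), so use a t-interval with df = n - 1 = 15 - 1 = 14.

For 98% confidence with df = 14, t* = 2.624 (from t-table)

Standard error: SE = s/√n = 9/√15 = 2.323790

Margin of error: E = t* × SE = 2.624 × 2.323790 = 6.0976

T-interval: x̄ ± E = 49 ± 6.0976 = (42.9024, 55.0976)

Rounded to 2 decimal places:

(42.90, 55.10)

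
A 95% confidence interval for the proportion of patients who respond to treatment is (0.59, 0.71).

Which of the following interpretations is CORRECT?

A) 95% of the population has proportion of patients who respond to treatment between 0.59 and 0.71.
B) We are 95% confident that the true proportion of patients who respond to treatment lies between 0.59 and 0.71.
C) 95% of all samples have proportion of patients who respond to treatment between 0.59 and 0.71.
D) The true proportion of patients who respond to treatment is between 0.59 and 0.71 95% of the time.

A confidence interval represents our confidence in the procedure, not a probability statement about the parameter.

Key concept: If we repeated this sampling process many times and computed a 95% CI each time, about 95% of those intervals would contain the true population parameter.

For this specific interval (0.59, 0.71):
- Midpoint (point estimate): 0.65
- Margin of error: 0.06

The correct interpretation is the one stating confidence that the true parameter lies in the interval — option B.

B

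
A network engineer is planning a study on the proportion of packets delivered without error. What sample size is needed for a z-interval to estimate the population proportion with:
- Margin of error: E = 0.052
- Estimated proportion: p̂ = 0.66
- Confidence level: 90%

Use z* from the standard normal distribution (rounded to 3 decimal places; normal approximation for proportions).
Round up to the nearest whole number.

Using z* for proportion z-interval (normal approximation).

For 90% confidence, z* = 1.645 (from standard normal table)

Sample size formula for proportion z-interval: n = z*²p̂(1-p̂)/E²

n = 1.645² × 0.66 × 0.34 / 0.052²
  = 2.706025 × 0.2244 / 0.002704
  = 224.5681

Round up to the nearest whole number: n = 225

225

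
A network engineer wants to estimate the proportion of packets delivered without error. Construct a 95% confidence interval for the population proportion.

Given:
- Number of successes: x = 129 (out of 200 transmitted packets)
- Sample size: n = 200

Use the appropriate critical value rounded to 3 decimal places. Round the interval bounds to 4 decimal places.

Sample proportion: p̂ = 129/200 = 0.645000

Check conditions for normal approximation:
  np̂ = 129 ≥ 10 ✓
  n(1-p̂) = 71 ≥ 10 ✓

The sample is large enough, so use a z-interval (normal approximation) for the proportion.

For 95% confidence, z* = 1.96 (from standard normal table)

Standard error: SE = √(p̂(1-p̂)/n) = √(0.645000×0.355000/200) = 0.03383600

Margin of error: E = z* × SE = 1.96 × 0.03383600 = 0.066319

Z-interval: p̂ ± E = 0.645000 ± 0.066319 = (0.578681, 0.711319)

Rounded to 4 decimal places:

(0.5787, 0.7113)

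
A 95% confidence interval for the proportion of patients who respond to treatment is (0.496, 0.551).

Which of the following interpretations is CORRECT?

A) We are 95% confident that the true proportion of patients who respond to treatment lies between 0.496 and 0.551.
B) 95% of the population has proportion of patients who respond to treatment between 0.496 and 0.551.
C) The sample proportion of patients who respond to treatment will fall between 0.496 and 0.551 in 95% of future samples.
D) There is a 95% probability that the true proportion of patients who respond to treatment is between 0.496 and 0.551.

A confidence interval represents our confidence in the procedure, not a probability statement about the parameter.

Key concept: If we repeated this sampling process many times and computed a 95% CI each time, about 95% of those intervals would contain the true population parameter.

For this specific interval (0.496, 0.551):
- Midpoint (point estimate): 0.5235
- Margin of error: 0.0275

The correct interpretation is the one stating confidence that the true parameter lies in the interval — option A.

A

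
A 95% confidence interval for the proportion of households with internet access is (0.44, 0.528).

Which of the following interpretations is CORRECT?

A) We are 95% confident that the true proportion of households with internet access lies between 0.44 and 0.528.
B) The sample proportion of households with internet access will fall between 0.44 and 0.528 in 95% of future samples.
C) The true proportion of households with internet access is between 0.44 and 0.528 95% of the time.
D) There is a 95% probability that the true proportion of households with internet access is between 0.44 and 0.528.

A confidence interval represents our confidence in the procedure, not a probability statement about the parameter.

Key concept: If we repeated this sampling process many times and computed a 95% CI each time, about 95% of those intervals would contain the true population parameter.

For this specific interval (0.44, 0.528):
- Midpoint (point estimate): 0.484
- Margin of error: 0.044

The correct interpretation is the one stating confidence that the true parameter lies in the interval — option A.

A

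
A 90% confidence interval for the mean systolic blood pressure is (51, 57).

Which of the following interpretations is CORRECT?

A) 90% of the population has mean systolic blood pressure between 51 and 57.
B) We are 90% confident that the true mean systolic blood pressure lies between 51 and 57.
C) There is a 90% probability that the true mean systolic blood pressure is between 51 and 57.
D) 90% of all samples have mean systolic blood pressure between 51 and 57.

A confidence interval represents our confidence in the procedure, not a probability statement about the parameter.

Key concept: If we repeated this sampling process many times and computed a 90% CI each time, about 90% of those intervals would contain the true population parameter.

For this specific interval (51, 57):
- Midpoint (point estimate): 54
- Margin of error: 3

The correct interpretation is the one stating confidence that the true parameter lies in the interval — option B.

B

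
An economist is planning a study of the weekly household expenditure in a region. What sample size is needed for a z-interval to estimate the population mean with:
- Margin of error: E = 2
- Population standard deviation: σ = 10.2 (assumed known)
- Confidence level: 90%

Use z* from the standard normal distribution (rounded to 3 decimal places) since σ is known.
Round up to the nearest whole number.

Using z* since population σ is known (z-interval formula).

For 90% confidence, z* = 1.645 (from standard normal table)

Sample size formula for z-interval: n = (z*σ/E)²

n = (1.645 × 10.2 / 2)²
  = (8.389500)²
  = 70.3837

Round up to the nearest whole number: n = 71

71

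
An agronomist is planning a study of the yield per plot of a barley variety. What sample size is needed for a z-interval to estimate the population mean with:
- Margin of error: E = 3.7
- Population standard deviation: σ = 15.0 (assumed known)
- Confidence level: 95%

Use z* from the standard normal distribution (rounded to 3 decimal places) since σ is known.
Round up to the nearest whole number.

Using z* since population σ is known (z-interval formula).

For 95% confidence, z* = 1.96 (from standard normal table)

Sample size formula for z-interval: n = (z*σ/E)²

n = (1.96 × 15.0 / 3.7)²
  = (7.945946)²
  = 63.1381

Round up to the nearest whole number: n = 64

64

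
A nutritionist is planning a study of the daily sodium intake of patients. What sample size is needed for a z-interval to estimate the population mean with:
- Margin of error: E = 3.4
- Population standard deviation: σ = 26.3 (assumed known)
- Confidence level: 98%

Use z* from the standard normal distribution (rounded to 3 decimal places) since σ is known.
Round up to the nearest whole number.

Using z* since population σ is known (z-interval formula).

For 98% confidence, z* = 2.326 (from standard normal table)

Sample size formula for z-interval: n = (z*σ/E)²

n = (2.326 × 26.3 / 3.4)²
  = (17.992294)²
  = 323.7226

Round up to the nearest whole number: n = 324

324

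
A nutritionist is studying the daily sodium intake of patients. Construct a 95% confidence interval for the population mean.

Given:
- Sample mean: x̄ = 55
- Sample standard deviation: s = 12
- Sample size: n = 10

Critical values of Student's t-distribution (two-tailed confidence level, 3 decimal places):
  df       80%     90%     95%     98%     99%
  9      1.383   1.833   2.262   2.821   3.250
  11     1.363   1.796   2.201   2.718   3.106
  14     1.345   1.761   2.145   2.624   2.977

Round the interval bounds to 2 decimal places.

The population standard deviation σ is unknown (only the sample standard deviation s is given), so use a t-interval with df = n - 1 = 10 - 1 = 9.

For 95% confidence with df = 9, t* = 2.262 (from t-table)

Standard error: SE = s/√n = 12/√10 = 3.794733

Margin of error: E = t* × SE = 2.262 × 3.794733 = 8.5837

T-interval: x̄ ± E = 55 ± 8.5837 = (46.4163, 63.5837)

Rounded to 2 decimal places:

(46.42, 63.58)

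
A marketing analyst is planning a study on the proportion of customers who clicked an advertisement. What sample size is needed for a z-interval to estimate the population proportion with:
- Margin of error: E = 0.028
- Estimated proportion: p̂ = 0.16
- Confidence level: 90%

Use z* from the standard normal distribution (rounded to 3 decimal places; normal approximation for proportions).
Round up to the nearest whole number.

Using z* for proportion z-interval (normal approximation).

For 90% confidence, z* = 1.645 (from standard normal table)

Sample size formula for proportion z-interval: n = z*²p̂(1-p̂)/E²

n = 1.645² × 0.16 × 0.84 / 0.028²
  = 2.706025 × 0.1344 / 0.000784
  = 463.8900

Round up to the nearest whole number: n = 464

464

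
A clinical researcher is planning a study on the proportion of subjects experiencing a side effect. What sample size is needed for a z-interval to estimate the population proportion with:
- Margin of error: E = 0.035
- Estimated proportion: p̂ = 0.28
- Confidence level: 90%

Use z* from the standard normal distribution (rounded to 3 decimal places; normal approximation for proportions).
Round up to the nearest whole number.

Using z* for proportion z-interval (normal approximation).

For 90% confidence, z* = 1.645 (from standard normal table)

Sample size formula for proportion z-interval: n = z*²p̂(1-p̂)/E²

n = 1.645² × 0.28 × 0.72 / 0.035²
  = 2.706025 × 0.2016 / 0.001225
  = 445.3344

Round up to the nearest whole number: n = 446

446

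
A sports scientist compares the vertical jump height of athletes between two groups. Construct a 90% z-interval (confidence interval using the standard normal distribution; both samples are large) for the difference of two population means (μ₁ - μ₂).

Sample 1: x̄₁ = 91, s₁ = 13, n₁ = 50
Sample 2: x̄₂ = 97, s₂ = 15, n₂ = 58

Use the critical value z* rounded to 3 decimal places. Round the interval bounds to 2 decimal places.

Both samples are large (n₁ = 50 ≥ 30, n₂ = 58 ≥ 30), so a z-interval for the difference of means applies.

Point estimate: x̄₁ - x̄₂ = 91 - 97 = -6

Standard error: SE = √(s₁²/n₁ + s₂²/n₂)
= √(13²/50 + 15²/58)
= √(3.380000 + 3.879310)
= 2.694311

For 90% confidence, z* = 1.645 (from standard normal table)
Margin of error: E = z* × SE = 1.645 × 2.694311 = 4.4321

Z-interval: (x̄₁ - x̄₂) ± E = -6 ± 4.4321 = (-10.4321, -1.5679)

Rounded to 2 decimal places:

(-10.43, -1.57)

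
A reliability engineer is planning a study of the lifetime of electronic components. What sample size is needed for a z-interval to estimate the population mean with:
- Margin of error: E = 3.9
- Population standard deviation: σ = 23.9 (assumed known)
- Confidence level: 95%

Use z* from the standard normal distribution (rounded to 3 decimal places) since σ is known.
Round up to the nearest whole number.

Using z* since population σ is known (z-interval formula).

For 95% confidence, z* = 1.96 (from standard normal table)

Sample size formula for z-interval: n = (z*σ/E)²

n = (1.96 × 23.9 / 3.9)²
  = (12.011282)²
  = 144.2709

Round up to the nearest whole number: n = 145

145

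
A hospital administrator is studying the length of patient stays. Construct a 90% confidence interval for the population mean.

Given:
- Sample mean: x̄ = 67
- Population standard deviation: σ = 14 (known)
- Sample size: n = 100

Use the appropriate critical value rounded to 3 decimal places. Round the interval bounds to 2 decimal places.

The population standard deviation σ is known, so use a z-interval (standard normal critical value).

For 90% confidence, z* = 1.645 (from standard normal table)

Standard error: SE = σ/√n = 14/√100 = 1.400000

Margin of error: E = z* × SE = 1.645 × 1.400000 = 2.3030

Z-interval: x̄ ± E = 67 ± 2.3030 = (64.6970, 69.3030)

Rounded to 2 decimal places:

(64.70, 69.30)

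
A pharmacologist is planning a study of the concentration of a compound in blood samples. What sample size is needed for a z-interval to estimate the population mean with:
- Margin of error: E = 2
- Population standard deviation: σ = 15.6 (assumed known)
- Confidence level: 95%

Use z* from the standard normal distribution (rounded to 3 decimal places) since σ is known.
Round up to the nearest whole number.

Using z* since population σ is known (z-interval formula).

For 95% confidence, z* = 1.96 (from standard normal table)

Sample size formula for z-interval: n = (z*σ/E)²

n = (1.96 × 15.6 / 2)²
  = (15.288000)²
  = 233.7229

Round up to the nearest whole number: n = 234

234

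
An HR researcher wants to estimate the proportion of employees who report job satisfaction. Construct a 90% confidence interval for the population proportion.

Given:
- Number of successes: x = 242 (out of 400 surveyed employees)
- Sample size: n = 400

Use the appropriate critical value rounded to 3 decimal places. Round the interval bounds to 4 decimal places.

Sample proportion: p̂ = 242/400 = 0.605000

Check conditions for normal approximation:
  np̂ = 242 ≥ 10 ✓
  n(1-p̂) = 158 ≥ 10 ✓

The sample is large enough, so use a z-interval (normal approximation) for the proportion.

For 90% confidence, z* = 1.645 (from standard normal table)

Standard error: SE = √(p̂(1-p̂)/n) = √(0.605000×0.395000/400) = 0.02444253

Margin of error: E = z* × SE = 1.645 × 0.02444253 = 0.040208

Z-interval: p̂ ± E = 0.605000 ± 0.040208 = (0.564792, 0.645208)

Rounded to 4 decimal places:

(0.5648, 0.6452)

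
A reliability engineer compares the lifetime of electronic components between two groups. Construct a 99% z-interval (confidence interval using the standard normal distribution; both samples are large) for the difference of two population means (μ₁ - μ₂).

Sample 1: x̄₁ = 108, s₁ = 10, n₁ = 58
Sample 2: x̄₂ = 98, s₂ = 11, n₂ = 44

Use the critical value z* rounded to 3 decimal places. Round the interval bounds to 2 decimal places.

Both samples are large (n₁ = 58 ≥ 30, n₂ = 44 ≥ 30), so a z-interval for the difference of means applies.

Point estimate: x̄₁ - x̄₂ = 108 - 98 = 10

Standard error: SE = √(s₁²/n₁ + s₂²/n₂)
= √(10²/58 + 11²/44)
= √(1.724138 + 2.750000)
= 2.115216

For 99% confidence, z* = 2.576 (from standard normal table)
Margin of error: E = z* × SE = 2.576 × 2.115216 = 5.4488

Z-interval: (x̄₁ - x̄₂) ± E = 10 ± 5.4488 = (4.5512, 15.4488)

Rounded to 2 decimal places:

(4.55, 15.45)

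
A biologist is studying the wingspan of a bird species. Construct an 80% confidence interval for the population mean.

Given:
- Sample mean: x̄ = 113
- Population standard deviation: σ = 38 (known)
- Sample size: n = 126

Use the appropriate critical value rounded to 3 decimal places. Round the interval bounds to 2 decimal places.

The population standard deviation σ is known, so use a z-interval (standard normal critical value).

For 80% confidence, z* = 1.282 (from standard normal table)

Standard error: SE = σ/√n = 38/√126 = 3.385309

Margin of error: E = z* × SE = 1.282 × 3.385309 = 4.3400

Z-interval: x̄ ± E = 113 ± 4.3400 = (108.6600, 117.3400)

Rounded to 2 decimal places:

(108.66, 117.34)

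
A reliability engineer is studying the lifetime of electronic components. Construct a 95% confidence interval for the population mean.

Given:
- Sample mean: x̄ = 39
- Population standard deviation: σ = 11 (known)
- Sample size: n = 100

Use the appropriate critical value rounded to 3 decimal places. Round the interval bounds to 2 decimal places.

The population standard deviation σ is known, so use a z-interval (standard normal critical value).

For 95% confidence, z* = 1.96 (from standard normal table)

Standard error: SE = σ/√n = 11/√100 = 1.100000

Margin of error: E = z* × SE = 1.96 × 1.100000 = 2.1560

Z-interval: x̄ ± E = 39 ± 2.1560 = (36.8440, 41.1560)

Rounded to 2 decimal places:

(36.84, 41.16)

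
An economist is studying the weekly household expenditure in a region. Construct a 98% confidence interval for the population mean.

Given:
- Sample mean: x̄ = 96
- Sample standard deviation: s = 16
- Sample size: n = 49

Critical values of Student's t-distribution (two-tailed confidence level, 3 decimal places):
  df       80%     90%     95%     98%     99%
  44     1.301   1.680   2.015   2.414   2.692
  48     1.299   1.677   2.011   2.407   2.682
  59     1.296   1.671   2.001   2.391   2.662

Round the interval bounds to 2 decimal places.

The population standard deviation σ is unknown (only the sample standard deviation s is given), so use a t-interval with df = n - 1 = 49 - 1 = 48.

For 98% confidence with df = 48, t* = 2.407 (from t-table)

Standard error: SE = s/√n = 16/√49 = 2.285714

Margin of error: E = t* × SE = 2.407 × 2.285714 = 5.5017

T-interval: x̄ ± E = 96 ± 5.5017 = (90.4983, 101.5017)

Rounded to 2 decimal places:

(90.50, 101.50)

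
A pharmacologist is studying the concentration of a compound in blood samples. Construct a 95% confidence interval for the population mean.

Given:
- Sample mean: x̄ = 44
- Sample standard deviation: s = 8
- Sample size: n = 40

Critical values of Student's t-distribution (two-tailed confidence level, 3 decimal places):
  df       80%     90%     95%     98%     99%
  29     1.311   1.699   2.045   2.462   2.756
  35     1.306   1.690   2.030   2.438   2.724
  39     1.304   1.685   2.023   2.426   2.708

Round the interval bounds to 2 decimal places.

The population standard deviation σ is unknown (only the sample standard deviation s is given), so use a t-interval with df = n - 1 = 40 - 1 = 39.

For 95% confidence with df = 39, t* = 2.023 (from t-table)

Standard error: SE = s/√n = 8/√40 = 1.264911

Margin of error: E = t* × SE = 2.023 × 1.264911 = 2.5589

T-interval: x̄ ± E = 44 ± 2.5589 = (41.4411, 46.5589)

Rounded to 2 decimal places:

(41.44, 46.56)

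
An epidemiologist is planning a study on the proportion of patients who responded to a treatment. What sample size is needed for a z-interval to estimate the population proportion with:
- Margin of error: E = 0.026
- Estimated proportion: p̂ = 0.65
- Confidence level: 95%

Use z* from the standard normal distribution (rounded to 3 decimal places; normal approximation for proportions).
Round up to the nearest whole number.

Using z* for proportion z-interval (normal approximation).

For 95% confidence, z* = 1.96 (from standard normal table)

Sample size formula for proportion z-interval: n = z*²p̂(1-p̂)/E²

n = 1.96² × 0.65 × 0.35 / 0.026²
  = 3.8416 × 0.2275 / 0.000676
  = 1292.8462

Round up to the nearest whole number: n = 1293

1293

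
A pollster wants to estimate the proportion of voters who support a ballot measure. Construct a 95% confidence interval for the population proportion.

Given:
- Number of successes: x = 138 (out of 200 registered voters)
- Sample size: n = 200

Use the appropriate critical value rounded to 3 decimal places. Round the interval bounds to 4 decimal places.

Sample proportion: p̂ = 138/200 = 0.690000

Check conditions for normal approximation:
  np̂ = 138 ≥ 10 ✓
  n(1-p̂) = 62 ≥ 10 ✓

The sample is large enough, so use a z-interval (normal approximation) for the proportion.

For 95% confidence, z* = 1.96 (from standard normal table)

Standard error: SE = √(p̂(1-p̂)/n) = √(0.690000×0.310000/200) = 0.03270321

Margin of error: E = z* × SE = 1.96 × 0.03270321 = 0.064098

Z-interval: p̂ ± E = 0.690000 ± 0.064098 = (0.625902, 0.754098)

Rounded to 4 decimal places:

(0.6259, 0.7541)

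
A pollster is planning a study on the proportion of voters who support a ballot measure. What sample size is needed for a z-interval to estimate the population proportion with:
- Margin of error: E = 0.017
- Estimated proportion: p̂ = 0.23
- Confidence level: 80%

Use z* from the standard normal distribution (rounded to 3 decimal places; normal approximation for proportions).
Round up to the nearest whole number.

Using z* for proportion z-interval (normal approximation).

For 80% confidence, z* = 1.282 (from standard normal table)

Sample size formula for proportion z-interval: n = z*²p̂(1-p̂)/E²

n = 1.282² × 0.23 × 0.77 / 0.017²
  = 1.643524 × 0.1771 / 0.000289
  = 1007.1561

Round up to the nearest whole number: n = 1008

1008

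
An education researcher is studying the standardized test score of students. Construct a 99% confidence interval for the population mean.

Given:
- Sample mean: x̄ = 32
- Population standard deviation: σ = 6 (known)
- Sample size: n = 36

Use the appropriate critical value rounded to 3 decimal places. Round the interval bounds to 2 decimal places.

The population standard deviation σ is known, so use a z-interval (standard normal critical value).

For 99% confidence, z* = 2.576 (from standard normal table)

Standard error: SE = σ/√n = 6/√36 = 1.000000

Margin of error: E = z* × SE = 2.576 × 1.000000 = 2.5760

Z-interval: x̄ ± E = 32 ± 2.5760 = (29.4240, 34.5760)

Rounded to 2 decimal places:

(29.42, 34.58)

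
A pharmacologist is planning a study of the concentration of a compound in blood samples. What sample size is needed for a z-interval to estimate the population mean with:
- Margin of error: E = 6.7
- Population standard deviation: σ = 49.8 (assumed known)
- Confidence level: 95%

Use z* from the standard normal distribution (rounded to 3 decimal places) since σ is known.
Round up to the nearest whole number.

Using z* since population σ is known (z-interval formula).

For 95% confidence, z* = 1.96 (from standard normal table)

Sample size formula for z-interval: n = (z*σ/E)²

n = (1.96 × 49.8 / 6.7)²
  = (14.568358)²
  = 212.2371

Round up to the nearest whole number: n = 213

213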